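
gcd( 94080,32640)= 1920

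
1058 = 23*46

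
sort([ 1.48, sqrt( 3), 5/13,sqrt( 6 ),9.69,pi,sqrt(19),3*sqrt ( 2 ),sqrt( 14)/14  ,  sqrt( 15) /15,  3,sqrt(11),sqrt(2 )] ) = [sqrt(15)/15,sqrt(14 )/14, 5/13,sqrt( 2),1.48, sqrt( 3 ),sqrt( 6),3, pi,sqrt( 11 ),3*sqrt( 2 ), sqrt( 19),9.69]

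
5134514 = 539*9526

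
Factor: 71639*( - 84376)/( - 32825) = 6044612264/32825 = 2^3*5^( - 2 )*13^(-1)*53^1*71^1 * 101^(  -  1)*199^1*1009^1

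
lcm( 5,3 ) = 15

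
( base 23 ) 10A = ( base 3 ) 201222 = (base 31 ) HC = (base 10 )539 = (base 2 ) 1000011011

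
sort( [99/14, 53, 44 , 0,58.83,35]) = [0, 99/14,35,44, 53, 58.83] 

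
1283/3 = 427  +  2/3 = 427.67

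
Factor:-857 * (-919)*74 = 2^1*37^1  *  857^1* 919^1 = 58281142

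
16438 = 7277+9161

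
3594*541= 1944354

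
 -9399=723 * ( - 13) 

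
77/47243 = 11/6749  =  0.00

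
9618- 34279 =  - 24661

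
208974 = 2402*87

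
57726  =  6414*9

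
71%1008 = 71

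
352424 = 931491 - 579067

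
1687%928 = 759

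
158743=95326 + 63417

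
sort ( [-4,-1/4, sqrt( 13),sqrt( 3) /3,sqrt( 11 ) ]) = [ - 4, - 1/4,sqrt( 3 ) /3, sqrt( 11),sqrt( 13) ]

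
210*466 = 97860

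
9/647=9/647 = 0.01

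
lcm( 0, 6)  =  0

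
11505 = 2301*5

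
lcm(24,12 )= 24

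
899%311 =277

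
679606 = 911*746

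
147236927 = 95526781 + 51710146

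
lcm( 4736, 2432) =89984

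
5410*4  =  21640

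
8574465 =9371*915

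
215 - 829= -614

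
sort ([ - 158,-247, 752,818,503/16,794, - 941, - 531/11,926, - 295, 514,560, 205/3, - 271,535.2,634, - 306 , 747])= [ - 941,-306, - 295, - 271,  -  247, - 158, - 531/11,503/16 , 205/3, 514,  535.2, 560,634,747,752,  794,818,926] 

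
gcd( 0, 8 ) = 8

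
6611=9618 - 3007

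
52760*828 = 43685280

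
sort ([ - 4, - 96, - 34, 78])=[ - 96, - 34,  -  4, 78] 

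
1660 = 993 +667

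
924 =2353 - 1429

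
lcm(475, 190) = 950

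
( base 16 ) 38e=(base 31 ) tb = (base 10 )910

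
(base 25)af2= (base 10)6627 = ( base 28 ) 8cj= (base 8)14743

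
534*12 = 6408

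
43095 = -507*(-85) 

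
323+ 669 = 992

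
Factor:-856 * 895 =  - 766120 = -2^3*5^1*107^1*179^1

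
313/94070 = 313/94070 = 0.00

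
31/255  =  31/255 = 0.12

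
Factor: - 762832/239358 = -392/123 = - 2^3 *3^( - 1)*7^2*41^(-1 ) 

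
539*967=521213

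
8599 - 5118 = 3481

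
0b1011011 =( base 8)133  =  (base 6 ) 231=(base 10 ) 91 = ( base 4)1123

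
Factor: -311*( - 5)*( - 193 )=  - 5^1 * 193^1*311^1 = - 300115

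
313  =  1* 313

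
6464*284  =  1835776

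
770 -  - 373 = 1143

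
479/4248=479/4248 = 0.11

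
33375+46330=79705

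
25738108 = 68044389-42306281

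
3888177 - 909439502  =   - 905551325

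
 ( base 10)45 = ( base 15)30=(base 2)101101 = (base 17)2b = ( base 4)231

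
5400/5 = 1080 = 1080.00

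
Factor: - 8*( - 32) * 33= 2^8 * 3^1*11^1 = 8448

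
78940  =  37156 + 41784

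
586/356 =293/178 = 1.65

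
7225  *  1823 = 13171175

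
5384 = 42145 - 36761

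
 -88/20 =-5 + 3/5=-4.40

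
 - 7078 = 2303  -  9381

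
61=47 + 14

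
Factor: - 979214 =-2^1*29^1*16883^1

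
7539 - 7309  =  230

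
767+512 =1279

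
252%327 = 252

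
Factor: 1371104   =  2^5 * 7^1*6121^1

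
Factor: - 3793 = - 3793^1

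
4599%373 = 123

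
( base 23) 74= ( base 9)203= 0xA5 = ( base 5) 1130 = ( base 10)165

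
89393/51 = 89393/51 = 1752.80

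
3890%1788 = 314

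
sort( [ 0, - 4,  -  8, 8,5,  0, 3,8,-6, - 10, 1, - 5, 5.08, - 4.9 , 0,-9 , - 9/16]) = [ - 10, - 9,-8,-6, - 5, - 4.9, - 4, - 9/16, 0,  0, 0, 1, 3,5 , 5.08, 8, 8] 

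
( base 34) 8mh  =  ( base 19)18e0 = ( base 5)310023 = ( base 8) 23435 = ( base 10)10013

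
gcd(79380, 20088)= 324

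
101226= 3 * 33742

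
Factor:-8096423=-29^1*279187^1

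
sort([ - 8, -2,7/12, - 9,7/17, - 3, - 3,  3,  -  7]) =[ - 9, - 8, - 7, - 3, - 3, - 2 , 7/17,  7/12, 3] 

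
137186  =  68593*2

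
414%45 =9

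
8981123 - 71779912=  -62798789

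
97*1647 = 159759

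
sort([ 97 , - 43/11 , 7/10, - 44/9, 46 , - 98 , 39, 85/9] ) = [ - 98, - 44/9, - 43/11,  7/10, 85/9,39, 46,  97]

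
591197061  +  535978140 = 1127175201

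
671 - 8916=- 8245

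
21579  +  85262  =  106841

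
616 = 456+160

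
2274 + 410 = 2684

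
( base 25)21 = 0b110011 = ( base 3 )1220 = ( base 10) 51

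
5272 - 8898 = -3626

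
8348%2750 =98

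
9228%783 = 615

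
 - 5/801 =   -  1 + 796/801=   - 0.01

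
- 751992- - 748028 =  - 3964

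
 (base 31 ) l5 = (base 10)656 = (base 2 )1010010000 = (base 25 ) 116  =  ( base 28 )nc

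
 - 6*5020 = -30120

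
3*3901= 11703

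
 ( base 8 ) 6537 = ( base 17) be6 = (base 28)4A7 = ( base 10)3423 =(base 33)34o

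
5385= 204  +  5181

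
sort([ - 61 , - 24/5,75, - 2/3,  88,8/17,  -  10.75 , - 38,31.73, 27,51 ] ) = [ - 61 , - 38 ,-10.75, - 24/5, - 2/3, 8/17 , 27,31.73,51, 75, 88]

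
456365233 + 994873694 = 1451238927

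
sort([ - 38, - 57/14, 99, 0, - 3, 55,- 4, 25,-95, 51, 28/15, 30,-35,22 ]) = [ - 95 , - 38, - 35, - 57/14, - 4,-3, 0 , 28/15, 22, 25, 30,51, 55, 99 ]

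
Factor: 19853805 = 3^1 * 5^1 * 109^1*12143^1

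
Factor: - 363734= - 2^1*7^1*25981^1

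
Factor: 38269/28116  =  2^( - 2)*3^(  -  2 ) * 7^2 = 49/36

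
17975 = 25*719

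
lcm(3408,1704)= 3408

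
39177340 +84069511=123246851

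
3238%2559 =679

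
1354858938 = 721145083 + 633713855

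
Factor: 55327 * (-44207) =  - 61^1 * 907^1*44207^1 = - 2445840689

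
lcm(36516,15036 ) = 255612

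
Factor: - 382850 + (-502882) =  - 885732  =  - 2^2*3^1 * 31^1*2381^1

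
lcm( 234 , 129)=10062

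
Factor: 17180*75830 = 2^3 * 5^2*859^1*7583^1  =  1302759400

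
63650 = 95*670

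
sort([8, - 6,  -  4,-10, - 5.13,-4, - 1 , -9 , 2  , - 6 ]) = [-10, - 9, - 6, - 6, - 5.13, - 4, - 4, - 1,2,8]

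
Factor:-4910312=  - 2^3*11^1*55799^1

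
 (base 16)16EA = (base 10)5866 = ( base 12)348a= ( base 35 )4rl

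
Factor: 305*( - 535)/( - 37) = 163175/37=5^2*37^(-1)*61^1 * 107^1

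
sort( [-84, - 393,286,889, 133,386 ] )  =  [ -393 , - 84,133, 286,386,889]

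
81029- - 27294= 108323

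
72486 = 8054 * 9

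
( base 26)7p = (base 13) 12C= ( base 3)21200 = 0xCF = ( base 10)207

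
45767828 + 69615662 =115383490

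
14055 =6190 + 7865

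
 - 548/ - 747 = 548/747 = 0.73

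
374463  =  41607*9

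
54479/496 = 109 + 415/496 = 109.84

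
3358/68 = 49 + 13/34 = 49.38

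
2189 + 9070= 11259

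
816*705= 575280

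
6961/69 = 100 + 61/69 = 100.88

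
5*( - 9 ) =-45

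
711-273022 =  - 272311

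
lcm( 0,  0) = 0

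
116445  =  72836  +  43609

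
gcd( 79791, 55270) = 1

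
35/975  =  7/195 = 0.04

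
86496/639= 135 + 77/213 = 135.36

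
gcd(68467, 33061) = 7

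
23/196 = 23/196 = 0.12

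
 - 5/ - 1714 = 5/1714=0.00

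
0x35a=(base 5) 11413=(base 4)31122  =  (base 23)1E7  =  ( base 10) 858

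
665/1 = 665= 665.00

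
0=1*0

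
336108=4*84027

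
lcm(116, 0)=0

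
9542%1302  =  428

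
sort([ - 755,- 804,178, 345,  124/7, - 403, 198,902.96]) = [ - 804 , - 755,-403,124/7,178,198, 345, 902.96]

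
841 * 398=334718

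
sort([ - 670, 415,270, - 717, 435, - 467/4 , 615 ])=[-717, - 670, - 467/4,270, 415, 435, 615]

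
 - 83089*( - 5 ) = 415445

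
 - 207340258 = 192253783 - 399594041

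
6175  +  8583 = 14758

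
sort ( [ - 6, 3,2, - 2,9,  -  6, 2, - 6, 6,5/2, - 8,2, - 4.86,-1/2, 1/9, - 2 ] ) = [  -  8, -6, - 6,-6, - 4.86, - 2, - 2, - 1/2, 1/9,2, 2, 2, 5/2,3,  6,9] 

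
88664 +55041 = 143705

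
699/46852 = 699/46852 = 0.01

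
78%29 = 20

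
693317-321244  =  372073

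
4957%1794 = 1369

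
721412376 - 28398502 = 693013874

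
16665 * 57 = 949905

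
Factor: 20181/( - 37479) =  - 7/13 = - 7^1 * 13^( - 1)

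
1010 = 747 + 263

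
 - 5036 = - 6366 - -1330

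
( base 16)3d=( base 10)61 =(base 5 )221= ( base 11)56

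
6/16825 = 6/16825  =  0.00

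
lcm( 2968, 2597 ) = 20776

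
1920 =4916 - 2996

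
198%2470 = 198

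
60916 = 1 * 60916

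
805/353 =2 + 99/353 = 2.28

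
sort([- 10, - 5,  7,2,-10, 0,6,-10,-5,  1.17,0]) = [- 10 ,-10, -10,-5, - 5,0, 0,1.17, 2,6,7 ]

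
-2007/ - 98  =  20+47/98 = 20.48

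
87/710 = 87/710=0.12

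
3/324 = 1/108 = 0.01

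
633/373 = 1 + 260/373 = 1.70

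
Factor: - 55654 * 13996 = - 778933384 = - 2^3*3499^1  *27827^1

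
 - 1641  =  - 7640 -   -  5999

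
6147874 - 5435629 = 712245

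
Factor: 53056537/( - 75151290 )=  - 2^( - 1 )*3^( - 1 )*5^( - 1 )  *  2505043^( - 1)*53056537^1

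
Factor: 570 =2^1*3^1*5^1*19^1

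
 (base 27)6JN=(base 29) 5O9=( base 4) 1030232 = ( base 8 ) 11456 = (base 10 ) 4910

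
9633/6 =3211/2 = 1605.50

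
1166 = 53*22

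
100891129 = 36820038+64071091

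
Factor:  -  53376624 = - 2^4 * 3^3*7^1 * 19^1 * 929^1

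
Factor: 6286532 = 2^2*7^1* 17^1*47^1 *281^1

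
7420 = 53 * 140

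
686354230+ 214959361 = 901313591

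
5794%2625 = 544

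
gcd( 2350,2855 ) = 5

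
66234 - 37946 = 28288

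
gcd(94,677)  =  1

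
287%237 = 50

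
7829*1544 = 12087976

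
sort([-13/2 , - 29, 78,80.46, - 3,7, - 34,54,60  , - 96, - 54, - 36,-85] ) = [ - 96, - 85 ,-54, - 36,  -  34 ,-29, - 13/2, - 3, 7, 54,60,78, 80.46]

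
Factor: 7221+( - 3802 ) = 13^1*263^1  =  3419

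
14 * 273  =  3822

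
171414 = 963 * 178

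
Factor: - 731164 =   -  2^2*7^1*26113^1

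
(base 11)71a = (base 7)2350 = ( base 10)868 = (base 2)1101100100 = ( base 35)OS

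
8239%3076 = 2087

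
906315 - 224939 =681376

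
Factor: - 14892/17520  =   - 17/20 = - 2^( - 2 )*5^( - 1)*17^1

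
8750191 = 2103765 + 6646426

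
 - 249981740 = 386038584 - 636020324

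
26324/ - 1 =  - 26324/1  =  - 26324.00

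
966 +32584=33550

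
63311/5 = 63311/5  =  12662.20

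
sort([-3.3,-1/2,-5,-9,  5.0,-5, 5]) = [ - 9, - 5, - 5,-3.3, - 1/2, 5.0, 5 ] 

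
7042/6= 3521/3 = 1173.67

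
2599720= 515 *5048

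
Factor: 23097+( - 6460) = 16637 = 127^1*131^1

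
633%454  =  179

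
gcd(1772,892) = 4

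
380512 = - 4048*( - 94 ) 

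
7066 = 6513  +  553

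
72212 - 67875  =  4337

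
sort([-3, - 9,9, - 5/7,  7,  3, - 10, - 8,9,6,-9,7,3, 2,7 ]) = [ - 10, - 9, - 9,  -  8, - 3, - 5/7,2,3,3,  6,7, 7,7,9,9] 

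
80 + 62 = 142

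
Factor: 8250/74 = 4125/37 = 3^1*5^3*11^1*37^( - 1 ) 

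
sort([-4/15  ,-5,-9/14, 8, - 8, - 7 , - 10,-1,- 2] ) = [  -  10, - 8, - 7, - 5,-2,-1,-9/14 , - 4/15,8]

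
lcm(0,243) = 0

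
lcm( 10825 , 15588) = 389700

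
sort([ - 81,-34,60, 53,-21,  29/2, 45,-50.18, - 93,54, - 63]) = [  -  93, - 81,-63, - 50.18, - 34, -21,  29/2, 45, 53,54,60] 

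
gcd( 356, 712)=356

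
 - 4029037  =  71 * ( - 56747)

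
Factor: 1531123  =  11^1*109^1*1277^1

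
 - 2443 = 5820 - 8263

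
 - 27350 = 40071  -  67421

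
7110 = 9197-2087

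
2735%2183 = 552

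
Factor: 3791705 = 5^1*758341^1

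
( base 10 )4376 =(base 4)1010120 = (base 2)1000100011000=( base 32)48o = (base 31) 4h5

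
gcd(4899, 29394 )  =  4899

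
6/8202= 1/1367 = 0.00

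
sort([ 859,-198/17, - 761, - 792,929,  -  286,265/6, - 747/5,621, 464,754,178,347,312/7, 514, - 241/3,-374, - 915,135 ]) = [-915, - 792,-761, - 374,-286, -747/5 , - 241/3,-198/17, 265/6,312/7,135,178,347 , 464,514,621, 754, 859 , 929 ]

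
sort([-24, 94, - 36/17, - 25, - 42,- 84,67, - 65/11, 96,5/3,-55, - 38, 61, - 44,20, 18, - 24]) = [ - 84, - 55, - 44, - 42, - 38, - 25, - 24, - 24, - 65/11, - 36/17,5/3, 18,20,  61 , 67,94, 96]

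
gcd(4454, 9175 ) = 1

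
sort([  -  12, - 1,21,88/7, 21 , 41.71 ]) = [ - 12, - 1,  88/7,21,21, 41.71 ]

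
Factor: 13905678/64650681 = 4635226/21550227 = 2^1*3^ ( - 1)* 347^1*6679^1*7183409^( - 1)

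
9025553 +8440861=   17466414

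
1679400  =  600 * 2799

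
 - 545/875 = - 1 + 66/175 = -0.62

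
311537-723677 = -412140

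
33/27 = 11/9 =1.22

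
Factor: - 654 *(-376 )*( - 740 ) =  - 2^6*3^1*5^1*37^1 *47^1 *109^1=- 181968960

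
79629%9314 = 5117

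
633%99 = 39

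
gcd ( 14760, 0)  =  14760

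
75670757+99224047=174894804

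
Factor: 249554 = 2^1 *124777^1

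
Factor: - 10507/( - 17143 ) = 19^1*31^( - 1) = 19/31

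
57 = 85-28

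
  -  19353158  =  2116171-21469329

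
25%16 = 9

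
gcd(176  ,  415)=1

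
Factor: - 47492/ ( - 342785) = 124/895 = 2^2*5^( - 1)*31^1 *179^(-1)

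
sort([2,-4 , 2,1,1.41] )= [ - 4, 1, 1.41,2, 2 ]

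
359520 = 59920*6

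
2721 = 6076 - 3355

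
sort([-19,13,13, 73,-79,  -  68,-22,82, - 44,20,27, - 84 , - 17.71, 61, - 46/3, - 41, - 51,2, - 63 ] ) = [ -84, - 79, - 68,-63, -51, - 44,-41 , - 22,- 19,  -  17.71,-46/3,2 , 13,13,20, 27, 61,73,  82]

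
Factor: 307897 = 47^1*6551^1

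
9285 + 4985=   14270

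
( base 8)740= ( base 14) 264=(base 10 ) 480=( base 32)f0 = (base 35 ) DP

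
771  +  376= 1147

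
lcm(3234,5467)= 229614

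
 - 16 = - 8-8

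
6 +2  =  8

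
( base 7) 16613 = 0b1001010011011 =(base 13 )2225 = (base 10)4763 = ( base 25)7fd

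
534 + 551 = 1085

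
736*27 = 19872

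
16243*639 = 10379277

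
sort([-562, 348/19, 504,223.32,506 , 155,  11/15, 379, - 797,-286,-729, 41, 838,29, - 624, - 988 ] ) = [ - 988, - 797, - 729, - 624, - 562, - 286, 11/15, 348/19, 29, 41, 155 , 223.32,379, 504,506 , 838]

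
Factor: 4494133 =7^2*41^1*2237^1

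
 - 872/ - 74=436/37 = 11.78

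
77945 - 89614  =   -11669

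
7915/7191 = 1 + 724/7191 = 1.10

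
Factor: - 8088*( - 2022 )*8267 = 2^4*3^2*7^1 * 337^2*1181^1 = 135197988912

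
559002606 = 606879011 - 47876405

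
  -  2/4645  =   - 1+4643/4645 = -0.00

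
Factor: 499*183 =91317 = 3^1*61^1*499^1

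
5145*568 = 2922360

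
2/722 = 1/361 = 0.00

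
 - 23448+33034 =9586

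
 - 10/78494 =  - 5/39247 = - 0.00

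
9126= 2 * 4563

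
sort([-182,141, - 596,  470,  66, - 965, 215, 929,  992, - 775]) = [ -965, - 775, - 596, - 182,66,141,215,470 , 929, 992]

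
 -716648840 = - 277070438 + -439578402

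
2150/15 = 430/3  =  143.33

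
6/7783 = 6/7783 = 0.00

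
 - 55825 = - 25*2233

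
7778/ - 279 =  - 28 + 34/279 = - 27.88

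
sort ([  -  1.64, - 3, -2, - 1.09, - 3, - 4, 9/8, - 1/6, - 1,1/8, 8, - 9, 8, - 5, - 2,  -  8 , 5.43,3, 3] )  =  [- 9,-8 ,  -  5, - 4, - 3, - 3,-2, - 2, - 1.64,  -  1.09, - 1,  -  1/6,1/8 , 9/8,3,3,5.43 , 8, 8 ] 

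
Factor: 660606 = 2^1*3^1 * 23^1*4787^1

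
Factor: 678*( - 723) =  - 2^1*3^2 * 113^1*241^1  =  - 490194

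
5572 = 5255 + 317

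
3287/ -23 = -3287/23=- 142.91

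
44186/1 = 44186  =  44186.00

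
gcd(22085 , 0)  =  22085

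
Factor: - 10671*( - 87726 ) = 2^1*3^2*3557^1*14621^1 = 936124146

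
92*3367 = 309764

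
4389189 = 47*93387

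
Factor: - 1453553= - 1453553^1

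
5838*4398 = 25675524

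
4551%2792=1759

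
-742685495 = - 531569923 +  - 211115572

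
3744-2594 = 1150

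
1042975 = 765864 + 277111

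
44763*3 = 134289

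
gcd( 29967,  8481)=3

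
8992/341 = 8992/341 = 26.37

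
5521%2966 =2555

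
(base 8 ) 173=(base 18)6f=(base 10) 123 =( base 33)3O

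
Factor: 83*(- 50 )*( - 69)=2^1* 3^1 *5^2*23^1 * 83^1  =  286350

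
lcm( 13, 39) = 39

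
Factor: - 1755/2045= - 351/409=-  3^3*13^1*409^ ( - 1 )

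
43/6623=43/6623 =0.01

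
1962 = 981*2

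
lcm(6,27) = 54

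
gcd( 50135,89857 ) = 1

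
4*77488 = 309952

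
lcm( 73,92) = 6716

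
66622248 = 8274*8052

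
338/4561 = 338/4561 = 0.07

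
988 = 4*247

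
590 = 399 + 191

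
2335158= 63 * 37066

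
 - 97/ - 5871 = 97/5871=0.02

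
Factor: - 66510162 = - 2^1*3^2*3695009^1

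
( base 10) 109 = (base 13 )85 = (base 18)61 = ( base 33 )3A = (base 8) 155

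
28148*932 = 26233936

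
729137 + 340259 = 1069396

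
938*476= 446488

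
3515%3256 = 259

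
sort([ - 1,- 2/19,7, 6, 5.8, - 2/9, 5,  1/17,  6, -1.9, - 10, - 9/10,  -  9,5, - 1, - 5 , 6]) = [ - 10, - 9, - 5 ,  -  1.9,- 1, - 1, - 9/10, - 2/9, - 2/19, 1/17, 5,  5, 5.8,6,  6,  6,7 ]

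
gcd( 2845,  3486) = 1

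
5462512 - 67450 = 5395062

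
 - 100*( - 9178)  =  917800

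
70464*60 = 4227840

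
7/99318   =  7/99318 = 0.00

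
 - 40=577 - 617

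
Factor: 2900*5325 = 15442500 = 2^2*3^1*5^4*29^1*71^1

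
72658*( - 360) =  - 26156880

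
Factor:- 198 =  - 2^1*  3^2 *11^1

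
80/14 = 5+5/7 = 5.71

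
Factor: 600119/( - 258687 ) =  -689/297 = - 3^(  -  3 )*11^ ( - 1)*13^1*53^1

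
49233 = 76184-26951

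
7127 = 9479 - 2352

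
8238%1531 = 583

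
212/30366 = 106/15183 = 0.01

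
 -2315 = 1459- 3774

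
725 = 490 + 235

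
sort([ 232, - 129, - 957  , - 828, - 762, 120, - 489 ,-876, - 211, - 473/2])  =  [ - 957, - 876, - 828,  -  762, - 489, - 473/2, - 211, - 129, 120 , 232]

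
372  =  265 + 107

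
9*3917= 35253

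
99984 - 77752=22232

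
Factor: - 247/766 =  - 2^(- 1 ) * 13^1*19^1*383^(-1)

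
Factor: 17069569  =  11^1* 61^1*25439^1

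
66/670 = 33/335 = 0.10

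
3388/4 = 847= 847.00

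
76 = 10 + 66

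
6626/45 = 147+ 11/45=147.24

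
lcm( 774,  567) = 48762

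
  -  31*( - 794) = 24614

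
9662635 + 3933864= 13596499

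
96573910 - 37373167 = 59200743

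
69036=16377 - -52659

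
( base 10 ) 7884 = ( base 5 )223014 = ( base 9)11730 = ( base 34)6RU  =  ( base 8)17314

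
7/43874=7/43874 = 0.00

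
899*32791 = 29479109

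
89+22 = 111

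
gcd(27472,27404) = 68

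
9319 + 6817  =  16136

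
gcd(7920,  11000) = 440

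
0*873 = 0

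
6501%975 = 651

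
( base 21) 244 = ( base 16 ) 3CA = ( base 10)970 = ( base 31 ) 109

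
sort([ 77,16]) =[ 16, 77 ]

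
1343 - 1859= - 516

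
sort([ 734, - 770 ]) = [ - 770,  734]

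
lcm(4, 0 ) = 0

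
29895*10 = 298950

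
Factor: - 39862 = -2^1*19^1*1049^1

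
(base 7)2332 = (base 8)1530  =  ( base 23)1e5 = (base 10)856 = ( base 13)50b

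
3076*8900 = 27376400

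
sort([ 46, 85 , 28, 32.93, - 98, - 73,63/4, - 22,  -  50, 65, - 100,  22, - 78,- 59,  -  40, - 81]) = [ - 100,  -  98, - 81 , - 78, - 73, - 59, - 50, - 40, - 22, 63/4, 22, 28 , 32.93, 46, 65, 85] 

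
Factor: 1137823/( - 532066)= - 2^( - 1)*17^( - 1)*43^1*47^1*563^1*15649^(  -  1 ) 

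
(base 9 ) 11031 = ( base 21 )GCA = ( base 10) 7318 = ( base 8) 16226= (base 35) 5Y3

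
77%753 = 77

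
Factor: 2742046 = 2^1*229^1 * 5987^1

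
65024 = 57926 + 7098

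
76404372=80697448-4293076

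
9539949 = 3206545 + 6333404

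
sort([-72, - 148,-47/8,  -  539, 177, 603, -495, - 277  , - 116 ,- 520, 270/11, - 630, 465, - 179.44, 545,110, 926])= [ - 630, - 539,-520, - 495,  -  277,  -  179.44, - 148 ,  -  116, - 72, - 47/8, 270/11, 110,177,465 , 545, 603, 926]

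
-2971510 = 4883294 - 7854804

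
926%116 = 114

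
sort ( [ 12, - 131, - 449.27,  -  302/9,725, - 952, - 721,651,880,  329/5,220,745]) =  [ -952, -721,-449.27,-131, - 302/9, 12,329/5,220,651, 725,745,880]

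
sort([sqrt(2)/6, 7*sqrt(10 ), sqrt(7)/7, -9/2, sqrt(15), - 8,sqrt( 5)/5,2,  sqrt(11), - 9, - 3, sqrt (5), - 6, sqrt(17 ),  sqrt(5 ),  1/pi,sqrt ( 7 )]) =[ - 9, - 8, - 6, - 9/2, - 3, sqrt( 2 ) /6,1/pi, sqrt( 7)/7,  sqrt ( 5)/5, 2 , sqrt(5), sqrt(5), sqrt( 7), sqrt (11),sqrt(15),sqrt( 17),7*sqrt( 10) ]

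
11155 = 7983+3172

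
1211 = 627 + 584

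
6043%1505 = 23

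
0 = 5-5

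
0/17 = 0 = 0.00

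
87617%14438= 989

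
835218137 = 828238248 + 6979889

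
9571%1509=517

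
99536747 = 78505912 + 21030835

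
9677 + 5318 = 14995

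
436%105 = 16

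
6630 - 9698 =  - 3068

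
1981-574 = 1407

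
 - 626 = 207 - 833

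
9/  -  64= -1  +  55/64 = -  0.14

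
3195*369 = 1178955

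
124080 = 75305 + 48775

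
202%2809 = 202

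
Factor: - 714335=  - 5^1 * 142867^1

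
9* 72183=649647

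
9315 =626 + 8689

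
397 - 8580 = -8183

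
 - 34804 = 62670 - 97474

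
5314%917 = 729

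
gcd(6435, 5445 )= 495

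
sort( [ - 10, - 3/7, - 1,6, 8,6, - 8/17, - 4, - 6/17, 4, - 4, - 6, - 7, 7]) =[ - 10, - 7, - 6, - 4, - 4, - 1, - 8/17,-3/7, - 6/17, 4, 6, 6, 7, 8]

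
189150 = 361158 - 172008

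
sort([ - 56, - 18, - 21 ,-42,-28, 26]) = [- 56, - 42, - 28, - 21, - 18,  26 ]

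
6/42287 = 6/42287 = 0.00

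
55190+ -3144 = 52046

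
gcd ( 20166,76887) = 3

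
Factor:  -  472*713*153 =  - 2^3*3^2*17^1*23^1*31^1*59^1 =- 51490008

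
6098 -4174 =1924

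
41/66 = 41/66 =0.62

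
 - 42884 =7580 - 50464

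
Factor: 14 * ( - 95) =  - 1330 = - 2^1*5^1*7^1*19^1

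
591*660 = 390060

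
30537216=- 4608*( - 6627)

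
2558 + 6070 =8628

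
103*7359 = 757977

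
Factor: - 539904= - 2^8*3^1*19^1*37^1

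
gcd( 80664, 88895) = 1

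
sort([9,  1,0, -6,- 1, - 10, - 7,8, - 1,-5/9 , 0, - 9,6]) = [-10,  -  9,  -  7,-6, - 1, - 1, - 5/9, 0, 0,1,6,8, 9]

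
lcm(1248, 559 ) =53664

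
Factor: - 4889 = - 4889^1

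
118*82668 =9754824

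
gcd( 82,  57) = 1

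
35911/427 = 84+43/427  =  84.10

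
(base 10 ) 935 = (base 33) sb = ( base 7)2504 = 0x3a7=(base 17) 340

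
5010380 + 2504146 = 7514526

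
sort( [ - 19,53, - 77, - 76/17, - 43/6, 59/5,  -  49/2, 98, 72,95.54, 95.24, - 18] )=[-77, - 49/2, - 19 ,-18, - 43/6,- 76/17,59/5, 53, 72 , 95.24,95.54 , 98 ] 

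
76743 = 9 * 8527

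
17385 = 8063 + 9322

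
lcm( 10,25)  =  50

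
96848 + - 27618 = 69230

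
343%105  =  28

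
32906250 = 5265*6250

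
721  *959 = 691439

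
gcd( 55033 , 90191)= 1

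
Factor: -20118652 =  - 2^2*23^1*218681^1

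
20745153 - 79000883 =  - 58255730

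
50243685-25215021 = 25028664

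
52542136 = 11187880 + 41354256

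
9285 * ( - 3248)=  - 30157680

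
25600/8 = 3200 = 3200.00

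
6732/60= 561/5 = 112.20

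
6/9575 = 6/9575 = 0.00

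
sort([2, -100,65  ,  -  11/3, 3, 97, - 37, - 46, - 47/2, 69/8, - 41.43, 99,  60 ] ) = [ - 100,  -  46  , - 41.43 , - 37, - 47/2, - 11/3, 2,3, 69/8,60 , 65, 97,  99] 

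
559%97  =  74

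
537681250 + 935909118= 1473590368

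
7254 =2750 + 4504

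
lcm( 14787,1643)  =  14787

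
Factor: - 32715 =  - 3^2*5^1*727^1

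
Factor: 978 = 2^1*3^1*163^1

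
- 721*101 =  - 72821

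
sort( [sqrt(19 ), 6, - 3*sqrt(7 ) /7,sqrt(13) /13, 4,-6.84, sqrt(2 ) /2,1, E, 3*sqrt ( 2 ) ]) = [ - 6.84, - 3  *sqrt (7) /7, sqrt(13 ) /13,sqrt(2) /2,1, E,4, 3*sqrt ( 2 ),sqrt (19 ), 6]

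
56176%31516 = 24660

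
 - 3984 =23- 4007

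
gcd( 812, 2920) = 4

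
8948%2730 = 758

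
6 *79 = 474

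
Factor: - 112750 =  - 2^1*5^3 * 11^1 * 41^1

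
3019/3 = 3019/3 =1006.33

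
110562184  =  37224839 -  - 73337345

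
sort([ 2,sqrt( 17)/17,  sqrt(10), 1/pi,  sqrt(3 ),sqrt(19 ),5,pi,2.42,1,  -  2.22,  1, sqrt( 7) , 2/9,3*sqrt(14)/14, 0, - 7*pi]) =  [ - 7*pi,  -  2.22 , 0,2/9,sqrt( 17)/17,1/pi,3*sqrt( 14)/14,1,  1,sqrt ( 3 ), 2,  2.42,sqrt(  7),pi,sqrt( 10),sqrt (19 ),5]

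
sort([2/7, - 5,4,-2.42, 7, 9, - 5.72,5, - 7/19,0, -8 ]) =[ - 8, - 5.72, - 5,- 2.42,- 7/19,  0,2/7,4, 5,7, 9]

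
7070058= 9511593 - 2441535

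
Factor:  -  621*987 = -612927 = - 3^4*7^1*23^1*47^1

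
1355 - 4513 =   -  3158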